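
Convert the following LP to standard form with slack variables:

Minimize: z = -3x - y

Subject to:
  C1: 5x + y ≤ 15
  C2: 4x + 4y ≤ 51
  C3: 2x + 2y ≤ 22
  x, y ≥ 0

min z = -3x - y

s.t.
  5x + y + s1 = 15
  4x + 4y + s2 = 51
  2x + 2y + s3 = 22
  x, y, s1, s2, s3 ≥ 0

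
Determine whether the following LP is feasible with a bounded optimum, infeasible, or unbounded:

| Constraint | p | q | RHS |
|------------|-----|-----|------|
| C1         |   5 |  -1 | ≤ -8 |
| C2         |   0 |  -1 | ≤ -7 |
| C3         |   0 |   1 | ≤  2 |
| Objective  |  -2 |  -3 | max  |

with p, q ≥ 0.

Infeasible (no feasible solution exists)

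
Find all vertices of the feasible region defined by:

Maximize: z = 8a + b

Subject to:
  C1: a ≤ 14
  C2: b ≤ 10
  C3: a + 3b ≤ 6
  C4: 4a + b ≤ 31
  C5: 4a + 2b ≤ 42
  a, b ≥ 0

(0, 0), (6, 0), (0, 2)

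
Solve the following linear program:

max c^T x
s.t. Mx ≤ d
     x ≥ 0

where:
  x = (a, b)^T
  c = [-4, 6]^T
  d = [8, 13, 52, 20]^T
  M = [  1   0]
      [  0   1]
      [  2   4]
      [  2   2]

Evaluate the objective at each vertex of the feasible region:
  z(0, 0) = 0
  z(8, 0) = -32
  z(8, 2) = -20
  z(0, 10) = 60  ←
The maximum is at a = 0, b = 10.

a = 0, b = 10, z = 60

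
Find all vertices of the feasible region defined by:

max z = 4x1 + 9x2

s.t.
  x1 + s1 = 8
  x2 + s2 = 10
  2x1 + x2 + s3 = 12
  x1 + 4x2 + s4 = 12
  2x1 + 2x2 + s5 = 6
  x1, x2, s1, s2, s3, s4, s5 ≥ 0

(0, 0), (3, 0), (0, 3)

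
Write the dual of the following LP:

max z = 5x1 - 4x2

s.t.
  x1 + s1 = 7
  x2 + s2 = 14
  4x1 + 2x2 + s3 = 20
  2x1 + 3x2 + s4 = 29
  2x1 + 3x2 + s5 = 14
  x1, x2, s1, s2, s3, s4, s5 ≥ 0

Primal max cᵀx s.t. Ax ≤ b, x ≥ 0  →  Dual min bᵀy s.t. Aᵀy ≥ c, y ≥ 0.

Minimize: z = 7y1 + 14y2 + 20y3 + 29y4 + 14y5

Subject to:
  y1 + 4y3 + 2y4 + 2y5 ≥ 5
  y2 + 2y3 + 3y4 + 3y5 ≥ -4
  y1, y2, y3, y4, y5 ≥ 0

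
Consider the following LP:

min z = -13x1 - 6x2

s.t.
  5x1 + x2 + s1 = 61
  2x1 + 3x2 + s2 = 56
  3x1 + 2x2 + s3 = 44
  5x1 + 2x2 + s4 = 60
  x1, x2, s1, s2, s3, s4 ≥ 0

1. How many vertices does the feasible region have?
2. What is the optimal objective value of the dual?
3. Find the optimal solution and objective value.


1. 5
2. -164
3. x1 = 8, x2 = 10, z = -164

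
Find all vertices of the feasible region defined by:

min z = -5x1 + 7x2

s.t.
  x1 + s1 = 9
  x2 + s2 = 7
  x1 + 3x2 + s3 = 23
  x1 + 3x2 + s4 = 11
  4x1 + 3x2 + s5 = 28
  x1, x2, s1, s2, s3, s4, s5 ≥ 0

(0, 0), (7, 0), (5.667, 1.778), (0, 3.667)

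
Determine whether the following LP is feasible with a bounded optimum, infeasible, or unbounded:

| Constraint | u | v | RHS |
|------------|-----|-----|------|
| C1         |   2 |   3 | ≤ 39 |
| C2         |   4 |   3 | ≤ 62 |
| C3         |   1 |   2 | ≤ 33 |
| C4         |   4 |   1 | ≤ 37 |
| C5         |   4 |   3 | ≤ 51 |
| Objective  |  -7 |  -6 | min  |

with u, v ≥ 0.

Feasible with a bounded optimal solution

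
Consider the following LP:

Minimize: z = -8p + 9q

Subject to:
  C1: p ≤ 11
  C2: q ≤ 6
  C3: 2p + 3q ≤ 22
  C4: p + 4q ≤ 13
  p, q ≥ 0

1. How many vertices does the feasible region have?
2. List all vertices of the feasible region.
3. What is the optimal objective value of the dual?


1. 4
2. (0, 0), (11, 0), (9.8, 0.8), (0, 3.25)
3. -88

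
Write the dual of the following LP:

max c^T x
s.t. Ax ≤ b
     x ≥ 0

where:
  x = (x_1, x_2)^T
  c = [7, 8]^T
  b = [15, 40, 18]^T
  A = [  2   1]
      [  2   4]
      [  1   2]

Primal max cᵀx s.t. Ax ≤ b, x ≥ 0  →  Dual min bᵀy s.t. Aᵀy ≥ c, y ≥ 0.

Minimize: z = 15y1 + 40y2 + 18y3

Subject to:
  2y1 + 2y2 + y3 ≥ 7
  y1 + 4y2 + 2y3 ≥ 8
  y1, y2, y3 ≥ 0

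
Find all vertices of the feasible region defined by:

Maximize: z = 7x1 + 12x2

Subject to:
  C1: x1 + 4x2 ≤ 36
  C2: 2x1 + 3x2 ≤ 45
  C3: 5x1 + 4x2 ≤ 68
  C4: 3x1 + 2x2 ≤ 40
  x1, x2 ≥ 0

(0, 0), (13.33, 0), (12, 2), (8, 7), (0, 9)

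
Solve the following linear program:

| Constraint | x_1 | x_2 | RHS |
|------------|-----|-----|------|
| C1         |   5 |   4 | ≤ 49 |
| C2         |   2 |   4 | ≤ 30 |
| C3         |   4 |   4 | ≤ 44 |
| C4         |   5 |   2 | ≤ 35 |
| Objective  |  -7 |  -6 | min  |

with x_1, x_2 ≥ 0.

Evaluate the objective at each vertex of the feasible region:
  z(0, 0) = 0
  z(7, 0) = -49
  z(5, 5) = -65  ←
  z(0, 7.5) = -45
The minimum is at x_1 = 5, x_2 = 5.

x_1 = 5, x_2 = 5, z = -65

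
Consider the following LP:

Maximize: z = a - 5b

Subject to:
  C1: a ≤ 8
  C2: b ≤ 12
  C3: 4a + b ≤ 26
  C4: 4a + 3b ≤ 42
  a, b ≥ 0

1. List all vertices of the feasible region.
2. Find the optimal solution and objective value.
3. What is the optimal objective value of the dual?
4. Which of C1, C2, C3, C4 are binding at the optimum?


1. (0, 0), (6.5, 0), (4.5, 8), (1.5, 12), (0, 12)
2. a = 6.5, b = 0, z = 6.5
3. 6.5
4. C3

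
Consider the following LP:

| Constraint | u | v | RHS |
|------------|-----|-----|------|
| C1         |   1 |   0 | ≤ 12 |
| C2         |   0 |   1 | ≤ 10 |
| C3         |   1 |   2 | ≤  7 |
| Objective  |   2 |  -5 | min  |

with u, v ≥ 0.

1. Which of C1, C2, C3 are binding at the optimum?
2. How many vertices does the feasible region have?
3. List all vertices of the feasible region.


1. C3
2. 3
3. (0, 0), (7, 0), (0, 3.5)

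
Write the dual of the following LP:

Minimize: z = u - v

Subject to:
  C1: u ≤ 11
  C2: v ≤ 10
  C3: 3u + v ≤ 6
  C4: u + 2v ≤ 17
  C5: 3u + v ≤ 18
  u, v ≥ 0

Primal min cᵀx s.t. Ax ≤ b, x ≥ 0  →  Dual max −bᵀy s.t. Aᵀy ≥ −c, y ≥ 0.

Maximize: z = -11y1 - 10y2 - 6y3 - 17y4 - 18y5

Subject to:
  y1 + 3y3 + y4 + 3y5 ≥ -1
  y2 + y3 + 2y4 + y5 ≥ 1
  y1, y2, y3, y4, y5 ≥ 0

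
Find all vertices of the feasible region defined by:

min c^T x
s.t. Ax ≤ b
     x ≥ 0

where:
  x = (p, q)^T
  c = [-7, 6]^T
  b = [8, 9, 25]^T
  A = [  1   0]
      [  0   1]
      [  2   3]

(0, 0), (8, 0), (8, 3), (0, 8.333)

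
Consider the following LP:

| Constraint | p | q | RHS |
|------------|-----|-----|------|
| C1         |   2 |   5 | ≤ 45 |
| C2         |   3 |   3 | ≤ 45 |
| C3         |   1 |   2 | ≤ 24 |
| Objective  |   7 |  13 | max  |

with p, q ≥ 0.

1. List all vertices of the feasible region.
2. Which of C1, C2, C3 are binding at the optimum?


1. (0, 0), (15, 0), (10, 5), (0, 9)
2. C1, C2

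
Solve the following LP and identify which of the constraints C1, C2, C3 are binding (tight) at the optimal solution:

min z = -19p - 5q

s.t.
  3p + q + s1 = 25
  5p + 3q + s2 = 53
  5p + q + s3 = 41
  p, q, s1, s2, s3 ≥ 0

At p = 8, q = 1, compute slack b - a·x for each constraint:
  C1: 25 − 25 = 0  (binding)
  C2: 53 − 43 = 10  (slack)
  C3: 41 − 41 = 0  (binding)

Optimal: p = 8, q = 1
Binding: C1, C3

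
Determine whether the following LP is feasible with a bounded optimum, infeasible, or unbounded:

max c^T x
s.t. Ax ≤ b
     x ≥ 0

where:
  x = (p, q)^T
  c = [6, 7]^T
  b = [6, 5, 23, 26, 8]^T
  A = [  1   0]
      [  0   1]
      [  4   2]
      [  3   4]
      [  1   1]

Feasible with a bounded optimal solution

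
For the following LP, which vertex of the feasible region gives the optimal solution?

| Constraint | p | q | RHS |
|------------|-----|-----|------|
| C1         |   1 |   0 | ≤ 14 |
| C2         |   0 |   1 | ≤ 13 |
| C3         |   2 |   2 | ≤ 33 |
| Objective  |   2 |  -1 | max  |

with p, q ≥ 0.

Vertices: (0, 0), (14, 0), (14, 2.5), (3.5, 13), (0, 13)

Evaluate the objective at each vertex of the feasible region:
  z(0, 0) = 0
  z(14, 0) = 28  ←
  z(14, 2.5) = 25.5
  z(3.5, 13) = -6
  z(0, 13) = -13
The maximum is at p = 14, q = 0.

(14, 0)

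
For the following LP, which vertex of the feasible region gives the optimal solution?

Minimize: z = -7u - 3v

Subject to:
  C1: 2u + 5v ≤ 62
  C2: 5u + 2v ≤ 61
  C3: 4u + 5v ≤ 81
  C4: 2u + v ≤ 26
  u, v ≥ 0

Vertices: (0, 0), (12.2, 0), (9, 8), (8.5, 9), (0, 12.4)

Evaluate the objective at each vertex of the feasible region:
  z(0, 0) = 0
  z(12.2, 0) = -85.4
  z(9, 8) = -87  ←
  z(8.5, 9) = -86.5
  z(0, 12.4) = -37.2
The minimum is at u = 9, v = 8.

(9, 8)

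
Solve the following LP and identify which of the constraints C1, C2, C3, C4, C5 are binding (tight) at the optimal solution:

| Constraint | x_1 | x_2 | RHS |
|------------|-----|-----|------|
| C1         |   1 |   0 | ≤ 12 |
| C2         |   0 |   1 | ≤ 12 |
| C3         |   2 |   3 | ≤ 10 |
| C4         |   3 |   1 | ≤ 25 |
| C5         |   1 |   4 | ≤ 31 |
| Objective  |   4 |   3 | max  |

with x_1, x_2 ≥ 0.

At x_1 = 5, x_2 = 0, compute slack b - a·x for each constraint:
  C1: 12 − 5 = 7  (slack)
  C2: 12 − 0 = 12  (slack)
  C3: 10 − 10 = 0  (binding)
  C4: 25 − 15 = 10  (slack)
  C5: 31 − 5 = 26  (slack)

Optimal: x_1 = 5, x_2 = 0
Binding: C3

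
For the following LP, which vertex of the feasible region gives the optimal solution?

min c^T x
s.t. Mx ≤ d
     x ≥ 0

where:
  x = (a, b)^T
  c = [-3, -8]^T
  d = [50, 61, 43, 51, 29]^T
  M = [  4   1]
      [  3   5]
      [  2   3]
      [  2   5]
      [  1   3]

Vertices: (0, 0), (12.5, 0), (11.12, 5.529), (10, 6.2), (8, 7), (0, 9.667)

Evaluate the objective at each vertex of the feasible region:
  z(0, 0) = 0
  z(12.5, 0) = -37.5
  z(11.12, 5.529) = -77.59
  z(10, 6.2) = -79.6
  z(8, 7) = -80  ←
  z(0, 9.667) = -77.33
The minimum is at a = 8, b = 7.

(8, 7)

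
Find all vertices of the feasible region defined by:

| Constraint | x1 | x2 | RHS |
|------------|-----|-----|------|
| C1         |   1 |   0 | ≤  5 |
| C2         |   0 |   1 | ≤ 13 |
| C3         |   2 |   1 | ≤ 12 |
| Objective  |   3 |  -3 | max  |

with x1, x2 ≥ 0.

(0, 0), (5, 0), (5, 2), (0, 12)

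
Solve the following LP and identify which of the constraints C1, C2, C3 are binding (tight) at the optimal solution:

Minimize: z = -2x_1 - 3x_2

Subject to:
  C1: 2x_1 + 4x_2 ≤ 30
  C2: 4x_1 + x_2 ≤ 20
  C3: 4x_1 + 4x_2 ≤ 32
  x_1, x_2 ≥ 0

At x_1 = 1, x_2 = 7, compute slack b - a·x for each constraint:
  C1: 30 − 30 = 0  (binding)
  C2: 20 − 11 = 9  (slack)
  C3: 32 − 32 = 0  (binding)

Optimal: x_1 = 1, x_2 = 7
Binding: C1, C3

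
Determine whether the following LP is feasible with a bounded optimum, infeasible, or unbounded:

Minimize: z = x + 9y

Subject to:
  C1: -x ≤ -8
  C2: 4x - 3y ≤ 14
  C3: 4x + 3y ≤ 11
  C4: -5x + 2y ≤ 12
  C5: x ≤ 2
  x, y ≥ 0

Infeasible (no feasible solution exists)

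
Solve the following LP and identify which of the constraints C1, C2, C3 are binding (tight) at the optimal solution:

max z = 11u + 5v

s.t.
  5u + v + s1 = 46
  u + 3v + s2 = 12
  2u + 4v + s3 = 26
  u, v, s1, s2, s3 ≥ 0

At u = 9, v = 1, compute slack b - a·x for each constraint:
  C1: 46 − 46 = 0  (binding)
  C2: 12 − 12 = 0  (binding)
  C3: 26 − 22 = 4  (slack)

Optimal: u = 9, v = 1
Binding: C1, C2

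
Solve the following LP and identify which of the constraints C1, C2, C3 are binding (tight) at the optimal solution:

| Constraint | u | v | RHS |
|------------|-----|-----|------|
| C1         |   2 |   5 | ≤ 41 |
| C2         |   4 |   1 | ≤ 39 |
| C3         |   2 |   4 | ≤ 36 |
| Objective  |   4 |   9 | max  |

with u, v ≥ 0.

At u = 8, v = 5, compute slack b - a·x for each constraint:
  C1: 41 − 41 = 0  (binding)
  C2: 39 − 37 = 2  (slack)
  C3: 36 − 36 = 0  (binding)

Optimal: u = 8, v = 5
Binding: C1, C3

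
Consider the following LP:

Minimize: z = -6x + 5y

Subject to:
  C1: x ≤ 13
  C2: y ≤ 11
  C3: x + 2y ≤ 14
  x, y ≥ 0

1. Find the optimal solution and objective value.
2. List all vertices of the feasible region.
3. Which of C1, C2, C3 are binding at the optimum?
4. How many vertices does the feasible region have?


1. x = 13, y = 0, z = -78
2. (0, 0), (13, 0), (13, 0.5), (0, 7)
3. C1
4. 4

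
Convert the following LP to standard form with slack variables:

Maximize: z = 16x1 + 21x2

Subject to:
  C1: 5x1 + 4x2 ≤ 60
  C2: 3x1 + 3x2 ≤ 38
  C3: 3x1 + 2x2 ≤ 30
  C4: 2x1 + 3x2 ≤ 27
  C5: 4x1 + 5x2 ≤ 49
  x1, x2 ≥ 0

max z = 16x1 + 21x2

s.t.
  5x1 + 4x2 + s1 = 60
  3x1 + 3x2 + s2 = 38
  3x1 + 2x2 + s3 = 30
  2x1 + 3x2 + s4 = 27
  4x1 + 5x2 + s5 = 49
  x1, x2, s1, s2, s3, s4, s5 ≥ 0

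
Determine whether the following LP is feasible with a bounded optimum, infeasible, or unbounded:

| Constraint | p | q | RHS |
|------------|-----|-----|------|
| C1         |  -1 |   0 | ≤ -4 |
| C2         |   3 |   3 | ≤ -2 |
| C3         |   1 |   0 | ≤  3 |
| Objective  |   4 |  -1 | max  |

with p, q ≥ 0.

Infeasible (no feasible solution exists)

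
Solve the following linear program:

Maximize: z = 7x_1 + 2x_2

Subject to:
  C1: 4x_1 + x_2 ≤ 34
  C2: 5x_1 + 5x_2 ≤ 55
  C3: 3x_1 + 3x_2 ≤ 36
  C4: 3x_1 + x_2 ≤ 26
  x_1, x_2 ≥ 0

Evaluate the objective at each vertex of the feasible region:
  z(0, 0) = 0
  z(8.5, 0) = 59.5
  z(8, 2) = 60  ←
  z(7.5, 3.5) = 59.5
  z(0, 11) = 22
The maximum is at x_1 = 8, x_2 = 2.

x_1 = 8, x_2 = 2, z = 60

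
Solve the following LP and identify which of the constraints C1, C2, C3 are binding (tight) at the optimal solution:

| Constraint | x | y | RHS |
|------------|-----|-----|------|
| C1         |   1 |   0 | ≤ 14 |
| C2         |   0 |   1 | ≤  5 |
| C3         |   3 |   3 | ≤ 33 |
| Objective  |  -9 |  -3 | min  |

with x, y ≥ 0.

At x = 11, y = 0, compute slack b - a·x for each constraint:
  C1: 14 − 11 = 3  (slack)
  C2: 5 − 0 = 5  (slack)
  C3: 33 − 33 = 0  (binding)

Optimal: x = 11, y = 0
Binding: C3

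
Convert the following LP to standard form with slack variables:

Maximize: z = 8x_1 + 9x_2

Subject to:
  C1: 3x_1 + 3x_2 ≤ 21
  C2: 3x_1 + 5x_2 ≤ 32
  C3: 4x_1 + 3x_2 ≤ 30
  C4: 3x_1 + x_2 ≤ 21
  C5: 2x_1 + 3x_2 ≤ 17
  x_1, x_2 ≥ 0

max z = 8x_1 + 9x_2

s.t.
  3x_1 + 3x_2 + s1 = 21
  3x_1 + 5x_2 + s2 = 32
  4x_1 + 3x_2 + s3 = 30
  3x_1 + x_2 + s4 = 21
  2x_1 + 3x_2 + s5 = 17
  x_1, x_2, s1, s2, s3, s4, s5 ≥ 0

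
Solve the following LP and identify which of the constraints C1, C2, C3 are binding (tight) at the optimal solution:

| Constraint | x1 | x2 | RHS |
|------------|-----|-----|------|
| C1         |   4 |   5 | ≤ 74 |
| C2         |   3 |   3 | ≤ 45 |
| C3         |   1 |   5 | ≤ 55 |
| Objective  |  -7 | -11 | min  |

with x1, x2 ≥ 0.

At x1 = 5, x2 = 10, compute slack b - a·x for each constraint:
  C1: 74 − 70 = 4  (slack)
  C2: 45 − 45 = 0  (binding)
  C3: 55 − 55 = 0  (binding)

Optimal: x1 = 5, x2 = 10
Binding: C2, C3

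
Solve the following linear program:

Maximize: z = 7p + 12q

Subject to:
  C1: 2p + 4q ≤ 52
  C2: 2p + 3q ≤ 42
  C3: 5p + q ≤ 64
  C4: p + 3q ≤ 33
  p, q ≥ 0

Evaluate the objective at each vertex of the feasible region:
  z(0, 0) = 0
  z(12.8, 0) = 89.6
  z(11.54, 6.308) = 156.5
  z(9, 8) = 159  ←
  z(0, 11) = 132
The maximum is at p = 9, q = 8.

p = 9, q = 8, z = 159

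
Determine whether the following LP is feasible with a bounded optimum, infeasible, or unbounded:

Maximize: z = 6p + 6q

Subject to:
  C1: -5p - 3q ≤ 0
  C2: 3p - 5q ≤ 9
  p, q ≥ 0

Unbounded (objective can increase without bound)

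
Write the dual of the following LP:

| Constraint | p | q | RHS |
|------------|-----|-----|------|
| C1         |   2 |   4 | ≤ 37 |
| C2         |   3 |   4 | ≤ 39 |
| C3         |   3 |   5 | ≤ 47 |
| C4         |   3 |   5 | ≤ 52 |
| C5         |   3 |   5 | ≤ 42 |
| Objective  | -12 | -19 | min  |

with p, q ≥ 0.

Primal min cᵀx s.t. Ax ≤ b, x ≥ 0  →  Dual max −bᵀy s.t. Aᵀy ≥ −c, y ≥ 0.

Maximize: z = -37y1 - 39y2 - 47y3 - 52y4 - 42y5

Subject to:
  2y1 + 3y2 + 3y3 + 3y4 + 3y5 ≥ 12
  4y1 + 4y2 + 5y3 + 5y4 + 5y5 ≥ 19
  y1, y2, y3, y4, y5 ≥ 0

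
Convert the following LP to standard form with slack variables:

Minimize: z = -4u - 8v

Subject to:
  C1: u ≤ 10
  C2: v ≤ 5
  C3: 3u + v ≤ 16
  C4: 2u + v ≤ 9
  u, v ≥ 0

min z = -4u - 8v

s.t.
  u + s1 = 10
  v + s2 = 5
  3u + v + s3 = 16
  2u + v + s4 = 9
  u, v, s1, s2, s3, s4 ≥ 0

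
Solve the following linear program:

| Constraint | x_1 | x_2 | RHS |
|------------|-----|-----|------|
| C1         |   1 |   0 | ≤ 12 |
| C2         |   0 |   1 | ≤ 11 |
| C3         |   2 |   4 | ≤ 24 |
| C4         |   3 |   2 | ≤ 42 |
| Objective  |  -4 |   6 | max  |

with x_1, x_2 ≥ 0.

Evaluate the objective at each vertex of the feasible region:
  z(0, 0) = 0
  z(12, 0) = -48
  z(0, 6) = 36  ←
The maximum is at x_1 = 0, x_2 = 6.

x_1 = 0, x_2 = 6, z = 36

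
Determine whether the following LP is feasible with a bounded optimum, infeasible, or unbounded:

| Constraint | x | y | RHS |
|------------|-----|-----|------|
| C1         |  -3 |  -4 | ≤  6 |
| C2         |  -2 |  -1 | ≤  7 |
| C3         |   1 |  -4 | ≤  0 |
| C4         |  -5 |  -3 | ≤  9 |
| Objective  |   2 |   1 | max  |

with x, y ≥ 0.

Unbounded (objective can increase without bound)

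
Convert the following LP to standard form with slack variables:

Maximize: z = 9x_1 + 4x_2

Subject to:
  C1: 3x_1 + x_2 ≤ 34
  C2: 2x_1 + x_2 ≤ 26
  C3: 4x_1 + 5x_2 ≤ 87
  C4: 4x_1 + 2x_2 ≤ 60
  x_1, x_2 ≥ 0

max z = 9x_1 + 4x_2

s.t.
  3x_1 + x_2 + s1 = 34
  2x_1 + x_2 + s2 = 26
  4x_1 + 5x_2 + s3 = 87
  4x_1 + 2x_2 + s4 = 60
  x_1, x_2, s1, s2, s3, s4 ≥ 0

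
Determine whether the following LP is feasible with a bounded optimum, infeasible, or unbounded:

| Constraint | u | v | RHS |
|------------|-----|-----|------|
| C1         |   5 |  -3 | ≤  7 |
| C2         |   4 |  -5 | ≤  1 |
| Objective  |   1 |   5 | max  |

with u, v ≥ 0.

Unbounded (objective can increase without bound)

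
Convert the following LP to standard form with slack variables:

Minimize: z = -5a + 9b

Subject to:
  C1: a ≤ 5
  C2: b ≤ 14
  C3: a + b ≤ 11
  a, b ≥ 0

min z = -5a + 9b

s.t.
  a + s1 = 5
  b + s2 = 14
  a + b + s3 = 11
  a, b, s1, s2, s3 ≥ 0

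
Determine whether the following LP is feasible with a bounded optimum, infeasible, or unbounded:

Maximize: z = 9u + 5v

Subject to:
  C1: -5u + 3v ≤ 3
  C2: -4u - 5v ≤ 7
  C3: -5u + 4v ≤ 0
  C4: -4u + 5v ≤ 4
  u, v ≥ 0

Unbounded (objective can increase without bound)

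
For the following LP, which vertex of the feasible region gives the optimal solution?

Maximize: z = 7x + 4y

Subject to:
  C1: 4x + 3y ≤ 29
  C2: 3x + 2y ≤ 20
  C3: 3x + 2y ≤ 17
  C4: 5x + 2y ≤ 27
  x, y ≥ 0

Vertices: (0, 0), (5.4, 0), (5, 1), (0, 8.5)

Evaluate the objective at each vertex of the feasible region:
  z(0, 0) = 0
  z(5.4, 0) = 37.8
  z(5, 1) = 39  ←
  z(0, 8.5) = 34
The maximum is at x = 5, y = 1.

(5, 1)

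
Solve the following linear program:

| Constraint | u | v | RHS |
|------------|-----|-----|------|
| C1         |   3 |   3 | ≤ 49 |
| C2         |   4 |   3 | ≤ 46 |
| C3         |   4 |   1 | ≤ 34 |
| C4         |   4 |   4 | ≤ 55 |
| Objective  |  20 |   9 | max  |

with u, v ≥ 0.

Evaluate the objective at each vertex of the feasible region:
  z(0, 0) = 0
  z(8.5, 0) = 170
  z(7, 6) = 194  ←
  z(4.75, 9) = 176
  z(0, 13.75) = 123.8
The maximum is at u = 7, v = 6.

u = 7, v = 6, z = 194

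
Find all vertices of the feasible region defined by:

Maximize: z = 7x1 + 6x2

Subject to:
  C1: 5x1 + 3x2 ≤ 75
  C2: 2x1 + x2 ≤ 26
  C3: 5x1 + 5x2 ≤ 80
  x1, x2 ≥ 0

(0, 0), (13, 0), (10, 6), (0, 16)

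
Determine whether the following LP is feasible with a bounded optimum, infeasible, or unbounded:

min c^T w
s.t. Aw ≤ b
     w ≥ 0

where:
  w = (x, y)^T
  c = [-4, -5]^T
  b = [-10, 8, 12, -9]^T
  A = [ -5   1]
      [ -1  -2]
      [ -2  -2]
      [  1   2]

Infeasible (no feasible solution exists)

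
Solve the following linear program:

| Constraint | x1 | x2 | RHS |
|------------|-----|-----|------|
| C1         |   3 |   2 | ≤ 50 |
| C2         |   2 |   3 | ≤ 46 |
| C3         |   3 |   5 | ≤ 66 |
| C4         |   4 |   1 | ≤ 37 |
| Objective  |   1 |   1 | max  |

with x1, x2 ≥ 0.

Evaluate the objective at each vertex of the feasible region:
  z(0, 0) = 0
  z(9.25, 0) = 9.25
  z(7, 9) = 16  ←
  z(0, 13.2) = 13.2
The maximum is at x1 = 7, x2 = 9.

x1 = 7, x2 = 9, z = 16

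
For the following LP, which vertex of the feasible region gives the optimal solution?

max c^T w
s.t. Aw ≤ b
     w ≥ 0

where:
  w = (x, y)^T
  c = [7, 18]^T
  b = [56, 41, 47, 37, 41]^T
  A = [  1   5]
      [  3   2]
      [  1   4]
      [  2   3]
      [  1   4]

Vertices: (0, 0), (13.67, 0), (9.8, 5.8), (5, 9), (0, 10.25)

Evaluate the objective at each vertex of the feasible region:
  z(0, 0) = 0
  z(13.67, 0) = 95.67
  z(9.8, 5.8) = 173
  z(5, 9) = 197  ←
  z(0, 10.25) = 184.5
The maximum is at x = 5, y = 9.

(5, 9)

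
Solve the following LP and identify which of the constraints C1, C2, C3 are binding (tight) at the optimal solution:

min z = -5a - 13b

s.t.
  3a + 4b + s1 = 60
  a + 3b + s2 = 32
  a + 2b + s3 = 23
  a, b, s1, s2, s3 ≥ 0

At a = 5, b = 9, compute slack b - a·x for each constraint:
  C1: 60 − 51 = 9  (slack)
  C2: 32 − 32 = 0  (binding)
  C3: 23 − 23 = 0  (binding)

Optimal: a = 5, b = 9
Binding: C2, C3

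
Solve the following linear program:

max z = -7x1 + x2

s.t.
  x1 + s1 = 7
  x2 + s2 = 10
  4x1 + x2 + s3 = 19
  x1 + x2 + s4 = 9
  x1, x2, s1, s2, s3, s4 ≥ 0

Evaluate the objective at each vertex of the feasible region:
  z(0, 0) = 0
  z(4.75, 0) = -33.25
  z(3.333, 5.667) = -17.67
  z(0, 9) = 9  ←
The maximum is at x1 = 0, x2 = 9.

x1 = 0, x2 = 9, z = 9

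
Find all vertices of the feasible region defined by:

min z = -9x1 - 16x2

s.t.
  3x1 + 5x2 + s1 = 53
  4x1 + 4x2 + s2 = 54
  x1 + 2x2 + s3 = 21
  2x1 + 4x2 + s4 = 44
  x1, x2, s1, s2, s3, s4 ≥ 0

(0, 0), (13.5, 0), (7.25, 6.25), (1, 10), (0, 10.5)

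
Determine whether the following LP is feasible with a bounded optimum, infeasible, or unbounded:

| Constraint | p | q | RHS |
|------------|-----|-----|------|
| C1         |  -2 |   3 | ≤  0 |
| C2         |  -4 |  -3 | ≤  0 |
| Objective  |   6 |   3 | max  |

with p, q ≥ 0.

Unbounded (objective can increase without bound)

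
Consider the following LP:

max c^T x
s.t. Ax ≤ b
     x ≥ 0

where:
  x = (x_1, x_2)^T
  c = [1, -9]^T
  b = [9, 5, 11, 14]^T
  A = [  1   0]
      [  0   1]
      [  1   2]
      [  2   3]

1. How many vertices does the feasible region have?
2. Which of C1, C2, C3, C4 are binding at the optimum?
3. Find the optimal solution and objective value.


1. 3
2. C4
3. x_1 = 7, x_2 = 0, z = 7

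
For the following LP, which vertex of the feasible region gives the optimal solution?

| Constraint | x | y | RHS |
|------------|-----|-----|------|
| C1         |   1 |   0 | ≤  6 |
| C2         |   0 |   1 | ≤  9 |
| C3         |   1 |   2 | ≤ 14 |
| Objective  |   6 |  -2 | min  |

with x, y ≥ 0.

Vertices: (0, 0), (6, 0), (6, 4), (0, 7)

Evaluate the objective at each vertex of the feasible region:
  z(0, 0) = 0
  z(6, 0) = 36
  z(6, 4) = 28
  z(0, 7) = -14  ←
The minimum is at x = 0, y = 7.

(0, 7)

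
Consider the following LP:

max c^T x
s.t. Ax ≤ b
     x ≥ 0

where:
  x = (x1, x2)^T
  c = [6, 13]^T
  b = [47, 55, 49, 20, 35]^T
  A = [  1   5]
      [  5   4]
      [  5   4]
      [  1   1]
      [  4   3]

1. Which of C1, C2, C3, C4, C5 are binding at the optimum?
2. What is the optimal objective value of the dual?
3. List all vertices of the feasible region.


1. C1, C5
2. 129
3. (0, 0), (8.75, 0), (2, 9), (0, 9.4)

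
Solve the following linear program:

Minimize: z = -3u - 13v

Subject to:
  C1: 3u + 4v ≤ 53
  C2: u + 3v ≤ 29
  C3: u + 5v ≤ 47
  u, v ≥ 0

Evaluate the objective at each vertex of the feasible region:
  z(0, 0) = 0
  z(17.67, 0) = -53
  z(8.6, 6.8) = -114.2
  z(2, 9) = -123  ←
  z(0, 9.4) = -122.2
The minimum is at u = 2, v = 9.

u = 2, v = 9, z = -123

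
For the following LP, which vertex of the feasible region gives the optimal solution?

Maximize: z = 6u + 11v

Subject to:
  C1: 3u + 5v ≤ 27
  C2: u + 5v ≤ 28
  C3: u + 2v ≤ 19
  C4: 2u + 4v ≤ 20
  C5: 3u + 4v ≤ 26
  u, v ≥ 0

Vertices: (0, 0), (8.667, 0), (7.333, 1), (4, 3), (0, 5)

Evaluate the objective at each vertex of the feasible region:
  z(0, 0) = 0
  z(8.667, 0) = 52
  z(7.333, 1) = 55
  z(4, 3) = 57  ←
  z(0, 5) = 55
The maximum is at u = 4, v = 3.

(4, 3)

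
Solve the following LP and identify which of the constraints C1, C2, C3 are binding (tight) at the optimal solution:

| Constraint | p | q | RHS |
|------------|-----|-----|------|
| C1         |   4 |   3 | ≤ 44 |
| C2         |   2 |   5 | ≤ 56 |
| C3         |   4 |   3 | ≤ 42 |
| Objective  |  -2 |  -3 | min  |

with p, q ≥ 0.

At p = 3, q = 10, compute slack b - a·x for each constraint:
  C1: 44 − 42 = 2  (slack)
  C2: 56 − 56 = 0  (binding)
  C3: 42 − 42 = 0  (binding)

Optimal: p = 3, q = 10
Binding: C2, C3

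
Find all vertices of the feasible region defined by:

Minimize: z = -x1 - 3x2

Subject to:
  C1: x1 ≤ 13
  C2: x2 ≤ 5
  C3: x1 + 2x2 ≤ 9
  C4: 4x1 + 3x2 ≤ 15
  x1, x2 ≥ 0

(0, 0), (3.75, 0), (0.6, 4.2), (0, 4.5)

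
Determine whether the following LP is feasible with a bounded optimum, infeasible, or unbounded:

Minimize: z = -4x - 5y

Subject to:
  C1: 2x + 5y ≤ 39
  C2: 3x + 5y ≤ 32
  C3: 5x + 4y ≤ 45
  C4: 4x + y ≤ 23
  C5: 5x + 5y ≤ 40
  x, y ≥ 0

Feasible with a bounded optimal solution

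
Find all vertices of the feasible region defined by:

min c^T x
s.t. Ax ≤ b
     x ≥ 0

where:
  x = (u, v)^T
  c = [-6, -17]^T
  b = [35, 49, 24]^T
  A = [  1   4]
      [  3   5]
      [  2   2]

(0, 0), (12, 0), (5.5, 6.5), (3, 8), (0, 8.75)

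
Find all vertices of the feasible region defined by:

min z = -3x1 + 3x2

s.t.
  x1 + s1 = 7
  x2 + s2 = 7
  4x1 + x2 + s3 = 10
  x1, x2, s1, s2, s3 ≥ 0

(0, 0), (2.5, 0), (0.75, 7), (0, 7)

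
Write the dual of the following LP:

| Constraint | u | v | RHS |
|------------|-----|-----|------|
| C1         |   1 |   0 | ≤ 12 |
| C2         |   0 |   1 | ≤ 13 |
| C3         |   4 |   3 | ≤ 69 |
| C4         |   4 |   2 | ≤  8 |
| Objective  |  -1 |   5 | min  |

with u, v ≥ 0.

Primal min cᵀx s.t. Ax ≤ b, x ≥ 0  →  Dual max −bᵀy s.t. Aᵀy ≥ −c, y ≥ 0.

Maximize: z = -12y1 - 13y2 - 69y3 - 8y4

Subject to:
  y1 + 4y3 + 4y4 ≥ 1
  y2 + 3y3 + 2y4 ≥ -5
  y1, y2, y3, y4 ≥ 0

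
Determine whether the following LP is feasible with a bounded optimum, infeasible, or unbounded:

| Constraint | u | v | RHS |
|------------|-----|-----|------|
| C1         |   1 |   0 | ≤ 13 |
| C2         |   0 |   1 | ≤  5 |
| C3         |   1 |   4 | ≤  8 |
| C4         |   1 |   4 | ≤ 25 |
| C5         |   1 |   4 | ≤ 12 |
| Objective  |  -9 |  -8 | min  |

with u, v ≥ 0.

Feasible with a bounded optimal solution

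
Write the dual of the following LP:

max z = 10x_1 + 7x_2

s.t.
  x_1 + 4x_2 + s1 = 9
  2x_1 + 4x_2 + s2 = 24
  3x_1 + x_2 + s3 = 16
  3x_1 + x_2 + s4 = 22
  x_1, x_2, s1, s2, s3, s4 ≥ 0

Primal max cᵀx s.t. Ax ≤ b, x ≥ 0  →  Dual min bᵀy s.t. Aᵀy ≥ c, y ≥ 0.

Minimize: z = 9y1 + 24y2 + 16y3 + 22y4

Subject to:
  y1 + 2y2 + 3y3 + 3y4 ≥ 10
  4y1 + 4y2 + y3 + y4 ≥ 7
  y1, y2, y3, y4 ≥ 0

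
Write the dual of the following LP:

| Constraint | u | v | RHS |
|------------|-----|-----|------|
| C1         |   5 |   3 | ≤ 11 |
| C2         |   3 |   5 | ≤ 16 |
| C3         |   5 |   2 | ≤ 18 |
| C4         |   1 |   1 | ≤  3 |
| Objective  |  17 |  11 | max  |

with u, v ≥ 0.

Primal max cᵀx s.t. Ax ≤ b, x ≥ 0  →  Dual min bᵀy s.t. Aᵀy ≥ c, y ≥ 0.

Minimize: z = 11y1 + 16y2 + 18y3 + 3y4

Subject to:
  5y1 + 3y2 + 5y3 + y4 ≥ 17
  3y1 + 5y2 + 2y3 + y4 ≥ 11
  y1, y2, y3, y4 ≥ 0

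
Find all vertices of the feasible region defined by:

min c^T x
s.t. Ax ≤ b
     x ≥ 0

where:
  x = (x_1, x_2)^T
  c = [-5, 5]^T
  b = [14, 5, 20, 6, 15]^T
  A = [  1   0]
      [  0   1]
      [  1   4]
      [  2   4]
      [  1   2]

(0, 0), (3, 0), (0, 1.5)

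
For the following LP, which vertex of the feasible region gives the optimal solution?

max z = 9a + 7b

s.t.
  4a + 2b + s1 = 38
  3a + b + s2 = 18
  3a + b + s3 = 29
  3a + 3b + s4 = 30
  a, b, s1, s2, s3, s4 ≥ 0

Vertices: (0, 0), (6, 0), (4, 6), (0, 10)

Evaluate the objective at each vertex of the feasible region:
  z(0, 0) = 0
  z(6, 0) = 54
  z(4, 6) = 78  ←
  z(0, 10) = 70
The maximum is at a = 4, b = 6.

(4, 6)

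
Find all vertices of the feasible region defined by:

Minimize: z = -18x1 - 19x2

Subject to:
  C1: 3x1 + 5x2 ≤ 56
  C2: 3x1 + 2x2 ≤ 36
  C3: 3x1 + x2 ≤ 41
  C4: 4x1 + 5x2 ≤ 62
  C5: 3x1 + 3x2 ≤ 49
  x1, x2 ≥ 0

(0, 0), (12, 0), (8, 6), (6, 7.6), (0, 11.2)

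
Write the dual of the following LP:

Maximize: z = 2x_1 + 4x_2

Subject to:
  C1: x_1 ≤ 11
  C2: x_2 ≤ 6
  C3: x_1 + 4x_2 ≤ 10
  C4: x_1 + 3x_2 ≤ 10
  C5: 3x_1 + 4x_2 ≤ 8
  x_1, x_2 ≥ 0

Primal max cᵀx s.t. Ax ≤ b, x ≥ 0  →  Dual min bᵀy s.t. Aᵀy ≥ c, y ≥ 0.

Minimize: z = 11y1 + 6y2 + 10y3 + 10y4 + 8y5

Subject to:
  y1 + y3 + y4 + 3y5 ≥ 2
  y2 + 4y3 + 3y4 + 4y5 ≥ 4
  y1, y2, y3, y4, y5 ≥ 0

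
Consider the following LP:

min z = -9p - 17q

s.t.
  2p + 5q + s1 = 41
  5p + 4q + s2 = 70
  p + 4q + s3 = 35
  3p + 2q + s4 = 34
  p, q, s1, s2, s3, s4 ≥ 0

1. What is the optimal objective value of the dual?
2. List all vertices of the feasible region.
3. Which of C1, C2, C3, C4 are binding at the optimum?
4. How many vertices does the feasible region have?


1. -157
2. (0, 0), (11.33, 0), (8, 5), (0, 8.2)
3. C1, C4
4. 4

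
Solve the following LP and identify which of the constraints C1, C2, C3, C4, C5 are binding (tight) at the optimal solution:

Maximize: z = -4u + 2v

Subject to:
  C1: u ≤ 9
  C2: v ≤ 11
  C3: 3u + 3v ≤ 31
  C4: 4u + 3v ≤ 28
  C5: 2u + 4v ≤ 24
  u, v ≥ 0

At u = 0, v = 6, compute slack b - a·x for each constraint:
  C1: 9 − 0 = 9  (slack)
  C2: 11 − 6 = 5  (slack)
  C3: 31 − 18 = 13  (slack)
  C4: 28 − 18 = 10  (slack)
  C5: 24 − 24 = 0  (binding)

Optimal: u = 0, v = 6
Binding: C5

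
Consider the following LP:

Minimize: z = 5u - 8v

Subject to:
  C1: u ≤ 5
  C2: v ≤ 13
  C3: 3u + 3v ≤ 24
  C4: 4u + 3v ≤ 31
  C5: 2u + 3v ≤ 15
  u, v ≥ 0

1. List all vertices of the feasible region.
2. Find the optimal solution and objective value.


1. (0, 0), (5, 0), (5, 1.667), (0, 5)
2. u = 0, v = 5, z = -40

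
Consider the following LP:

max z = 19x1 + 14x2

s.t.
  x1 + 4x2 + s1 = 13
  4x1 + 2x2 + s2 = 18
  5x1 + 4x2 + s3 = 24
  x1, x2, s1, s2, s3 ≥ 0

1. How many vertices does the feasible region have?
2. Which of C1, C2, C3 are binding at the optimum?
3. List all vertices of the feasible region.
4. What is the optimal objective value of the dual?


1. 5
2. C2, C3
3. (0, 0), (4.5, 0), (4, 1), (2.75, 2.562), (0, 3.25)
4. 90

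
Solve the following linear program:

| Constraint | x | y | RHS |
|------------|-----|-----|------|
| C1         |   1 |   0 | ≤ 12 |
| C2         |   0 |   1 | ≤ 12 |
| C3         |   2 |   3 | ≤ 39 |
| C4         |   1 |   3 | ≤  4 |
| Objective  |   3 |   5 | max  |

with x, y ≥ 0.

Evaluate the objective at each vertex of the feasible region:
  z(0, 0) = 0
  z(4, 0) = 12  ←
  z(0, 1.333) = 6.667
The maximum is at x = 4, y = 0.

x = 4, y = 0, z = 12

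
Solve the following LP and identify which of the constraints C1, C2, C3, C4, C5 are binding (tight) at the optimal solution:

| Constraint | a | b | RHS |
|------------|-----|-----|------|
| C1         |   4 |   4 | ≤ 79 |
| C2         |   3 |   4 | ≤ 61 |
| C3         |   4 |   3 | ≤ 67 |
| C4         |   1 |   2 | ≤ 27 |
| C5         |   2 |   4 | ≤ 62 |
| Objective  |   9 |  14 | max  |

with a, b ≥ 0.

At a = 7, b = 10, compute slack b - a·x for each constraint:
  C1: 79 − 68 = 11  (slack)
  C2: 61 − 61 = 0  (binding)
  C3: 67 − 58 = 9  (slack)
  C4: 27 − 27 = 0  (binding)
  C5: 62 − 54 = 8  (slack)

Optimal: a = 7, b = 10
Binding: C2, C4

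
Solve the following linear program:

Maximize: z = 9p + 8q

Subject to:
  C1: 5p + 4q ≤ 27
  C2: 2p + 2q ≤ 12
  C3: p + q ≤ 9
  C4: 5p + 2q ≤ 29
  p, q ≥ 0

Evaluate the objective at each vertex of the feasible region:
  z(0, 0) = 0
  z(5.4, 0) = 48.6
  z(3, 3) = 51  ←
  z(0, 6) = 48
The maximum is at p = 3, q = 3.

p = 3, q = 3, z = 51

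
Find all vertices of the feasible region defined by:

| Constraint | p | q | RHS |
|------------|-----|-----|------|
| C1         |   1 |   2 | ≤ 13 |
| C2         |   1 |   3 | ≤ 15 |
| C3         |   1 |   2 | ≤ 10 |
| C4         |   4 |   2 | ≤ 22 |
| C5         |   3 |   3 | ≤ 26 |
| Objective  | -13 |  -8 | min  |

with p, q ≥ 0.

(0, 0), (5.5, 0), (4, 3), (0, 5)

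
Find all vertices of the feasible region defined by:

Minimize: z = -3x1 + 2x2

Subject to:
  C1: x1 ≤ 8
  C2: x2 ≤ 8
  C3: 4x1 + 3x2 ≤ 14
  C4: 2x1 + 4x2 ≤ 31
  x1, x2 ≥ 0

(0, 0), (3.5, 0), (0, 4.667)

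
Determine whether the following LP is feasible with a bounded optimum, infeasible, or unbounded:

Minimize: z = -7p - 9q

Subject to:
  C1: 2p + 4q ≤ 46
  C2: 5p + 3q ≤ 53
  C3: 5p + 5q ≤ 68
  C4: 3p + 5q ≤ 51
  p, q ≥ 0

Feasible with a bounded optimal solution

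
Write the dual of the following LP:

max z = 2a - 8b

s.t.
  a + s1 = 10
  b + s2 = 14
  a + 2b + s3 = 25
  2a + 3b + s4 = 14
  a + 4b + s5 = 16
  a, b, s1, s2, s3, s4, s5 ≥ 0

Primal max cᵀx s.t. Ax ≤ b, x ≥ 0  →  Dual min bᵀy s.t. Aᵀy ≥ c, y ≥ 0.

Minimize: z = 10y1 + 14y2 + 25y3 + 14y4 + 16y5

Subject to:
  y1 + y3 + 2y4 + y5 ≥ 2
  y2 + 2y3 + 3y4 + 4y5 ≥ -8
  y1, y2, y3, y4, y5 ≥ 0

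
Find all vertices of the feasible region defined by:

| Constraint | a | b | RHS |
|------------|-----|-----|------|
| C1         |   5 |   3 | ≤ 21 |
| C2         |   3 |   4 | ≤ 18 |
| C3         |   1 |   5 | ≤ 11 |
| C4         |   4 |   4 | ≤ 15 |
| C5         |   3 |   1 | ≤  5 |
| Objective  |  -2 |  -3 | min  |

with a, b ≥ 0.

(0, 0), (1.667, 0), (1, 2), (0, 2.2)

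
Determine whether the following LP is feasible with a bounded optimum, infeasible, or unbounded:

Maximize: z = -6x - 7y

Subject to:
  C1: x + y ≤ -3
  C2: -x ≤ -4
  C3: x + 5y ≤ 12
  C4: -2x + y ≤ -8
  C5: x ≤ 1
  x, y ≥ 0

Infeasible (no feasible solution exists)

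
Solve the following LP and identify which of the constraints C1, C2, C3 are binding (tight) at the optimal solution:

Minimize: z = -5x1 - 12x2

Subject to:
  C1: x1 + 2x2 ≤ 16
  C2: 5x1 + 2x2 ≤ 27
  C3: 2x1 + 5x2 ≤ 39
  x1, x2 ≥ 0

At x1 = 2, x2 = 7, compute slack b - a·x for each constraint:
  C1: 16 − 16 = 0  (binding)
  C2: 27 − 24 = 3  (slack)
  C3: 39 − 39 = 0  (binding)

Optimal: x1 = 2, x2 = 7
Binding: C1, C3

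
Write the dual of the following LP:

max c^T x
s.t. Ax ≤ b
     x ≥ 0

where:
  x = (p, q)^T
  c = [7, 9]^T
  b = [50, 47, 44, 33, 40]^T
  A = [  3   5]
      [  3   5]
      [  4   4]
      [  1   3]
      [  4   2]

Primal max cᵀx s.t. Ax ≤ b, x ≥ 0  →  Dual min bᵀy s.t. Aᵀy ≥ c, y ≥ 0.

Minimize: z = 50y1 + 47y2 + 44y3 + 33y4 + 40y5

Subject to:
  3y1 + 3y2 + 4y3 + y4 + 4y5 ≥ 7
  5y1 + 5y2 + 4y3 + 3y4 + 2y5 ≥ 9
  y1, y2, y3, y4, y5 ≥ 0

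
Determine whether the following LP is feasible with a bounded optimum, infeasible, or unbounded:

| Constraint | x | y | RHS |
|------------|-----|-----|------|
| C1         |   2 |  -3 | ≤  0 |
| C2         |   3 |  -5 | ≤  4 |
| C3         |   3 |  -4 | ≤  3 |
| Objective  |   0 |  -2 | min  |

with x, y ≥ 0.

Unbounded (objective can decrease without bound)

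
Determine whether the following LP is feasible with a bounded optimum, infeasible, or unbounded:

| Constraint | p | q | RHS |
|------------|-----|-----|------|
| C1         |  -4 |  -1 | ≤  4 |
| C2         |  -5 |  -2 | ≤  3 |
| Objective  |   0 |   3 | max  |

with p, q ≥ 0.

Unbounded (objective can increase without bound)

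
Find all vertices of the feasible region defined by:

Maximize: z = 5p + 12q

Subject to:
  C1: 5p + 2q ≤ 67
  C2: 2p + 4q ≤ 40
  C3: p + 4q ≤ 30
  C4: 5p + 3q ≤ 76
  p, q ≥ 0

(0, 0), (13.4, 0), (11.75, 4.125), (10, 5), (0, 7.5)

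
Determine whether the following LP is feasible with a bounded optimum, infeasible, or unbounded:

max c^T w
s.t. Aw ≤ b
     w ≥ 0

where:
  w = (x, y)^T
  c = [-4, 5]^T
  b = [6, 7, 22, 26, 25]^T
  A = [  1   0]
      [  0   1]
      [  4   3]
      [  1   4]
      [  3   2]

Feasible with a bounded optimal solution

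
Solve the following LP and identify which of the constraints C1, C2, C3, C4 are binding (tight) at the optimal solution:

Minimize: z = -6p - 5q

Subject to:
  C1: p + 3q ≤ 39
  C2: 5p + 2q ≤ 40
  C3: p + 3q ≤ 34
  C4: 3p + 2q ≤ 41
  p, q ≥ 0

At p = 4, q = 10, compute slack b - a·x for each constraint:
  C1: 39 − 34 = 5  (slack)
  C2: 40 − 40 = 0  (binding)
  C3: 34 − 34 = 0  (binding)
  C4: 41 − 32 = 9  (slack)

Optimal: p = 4, q = 10
Binding: C2, C3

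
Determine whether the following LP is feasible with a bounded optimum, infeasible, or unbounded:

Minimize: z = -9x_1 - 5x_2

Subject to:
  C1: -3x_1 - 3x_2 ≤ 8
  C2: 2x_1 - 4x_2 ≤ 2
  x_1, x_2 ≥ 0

Unbounded (objective can decrease without bound)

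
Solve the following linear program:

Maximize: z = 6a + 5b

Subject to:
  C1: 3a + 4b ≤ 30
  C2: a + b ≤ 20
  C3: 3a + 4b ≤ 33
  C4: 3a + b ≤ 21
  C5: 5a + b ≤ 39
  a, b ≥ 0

Evaluate the objective at each vertex of the feasible region:
  z(0, 0) = 0
  z(7, 0) = 42
  z(6, 3) = 51  ←
  z(0, 7.5) = 37.5
The maximum is at a = 6, b = 3.

a = 6, b = 3, z = 51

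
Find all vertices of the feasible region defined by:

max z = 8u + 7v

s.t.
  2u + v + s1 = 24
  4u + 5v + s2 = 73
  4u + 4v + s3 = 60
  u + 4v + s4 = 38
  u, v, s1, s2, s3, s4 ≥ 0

(0, 0), (12, 0), (9, 6), (7.333, 7.667), (0, 9.5)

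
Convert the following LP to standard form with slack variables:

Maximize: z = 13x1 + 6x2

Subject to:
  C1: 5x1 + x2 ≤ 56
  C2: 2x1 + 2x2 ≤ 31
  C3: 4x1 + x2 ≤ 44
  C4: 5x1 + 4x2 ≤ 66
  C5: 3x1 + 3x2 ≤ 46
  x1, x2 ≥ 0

max z = 13x1 + 6x2

s.t.
  5x1 + x2 + s1 = 56
  2x1 + 2x2 + s2 = 31
  4x1 + x2 + s3 = 44
  5x1 + 4x2 + s4 = 66
  3x1 + 3x2 + s5 = 46
  x1, x2, s1, s2, s3, s4, s5 ≥ 0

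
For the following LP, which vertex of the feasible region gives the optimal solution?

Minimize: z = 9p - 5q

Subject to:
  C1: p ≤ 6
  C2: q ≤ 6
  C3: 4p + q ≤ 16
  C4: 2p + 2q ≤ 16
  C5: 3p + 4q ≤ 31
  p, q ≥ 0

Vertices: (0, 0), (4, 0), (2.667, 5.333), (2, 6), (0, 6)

Evaluate the objective at each vertex of the feasible region:
  z(0, 0) = 0
  z(4, 0) = 36
  z(2.667, 5.333) = -2.667
  z(2, 6) = -12
  z(0, 6) = -30  ←
The minimum is at p = 0, q = 6.

(0, 6)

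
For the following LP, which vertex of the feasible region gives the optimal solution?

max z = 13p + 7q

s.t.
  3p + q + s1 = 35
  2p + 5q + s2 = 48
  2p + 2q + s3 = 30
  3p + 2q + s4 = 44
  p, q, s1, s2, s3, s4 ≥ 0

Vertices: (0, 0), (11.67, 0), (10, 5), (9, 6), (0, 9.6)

Evaluate the objective at each vertex of the feasible region:
  z(0, 0) = 0
  z(11.67, 0) = 151.7
  z(10, 5) = 165  ←
  z(9, 6) = 159
  z(0, 9.6) = 67.2
The maximum is at p = 10, q = 5.

(10, 5)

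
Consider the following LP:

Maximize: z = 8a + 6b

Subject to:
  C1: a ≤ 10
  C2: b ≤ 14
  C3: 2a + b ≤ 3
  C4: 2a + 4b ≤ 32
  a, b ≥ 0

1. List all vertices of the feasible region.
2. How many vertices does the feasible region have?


1. (0, 0), (1.5, 0), (0, 3)
2. 3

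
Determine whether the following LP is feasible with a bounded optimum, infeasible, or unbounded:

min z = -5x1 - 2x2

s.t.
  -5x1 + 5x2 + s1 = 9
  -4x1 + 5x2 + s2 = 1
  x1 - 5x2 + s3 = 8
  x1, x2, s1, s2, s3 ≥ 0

Unbounded (objective can decrease without bound)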